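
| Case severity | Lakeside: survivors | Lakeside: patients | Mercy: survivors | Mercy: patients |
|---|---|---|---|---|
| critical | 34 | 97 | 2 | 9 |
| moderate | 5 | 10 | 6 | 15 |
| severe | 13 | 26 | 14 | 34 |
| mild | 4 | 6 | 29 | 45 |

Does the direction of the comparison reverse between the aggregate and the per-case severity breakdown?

Yes

Critical: Lakeside 34/97 = 35.1%, Mercy 2/9 = 22.2% → Lakeside
Moderate: Lakeside 5/10 = 50.0%, Mercy 6/15 = 40.0% → Lakeside
Severe: Lakeside 13/26 = 50.0%, Mercy 14/34 = 41.2% → Lakeside
Mild: Lakeside 4/6 = 66.7%, Mercy 29/45 = 64.4% → Lakeside
Overall: Lakeside 56/139 = 40.3%, Mercy 51/103 = 49.5% → Mercy
Lakeside wins each case group but Mercy wins overall — the comparison reverses. Lakeside's patients skew toward critical, which has a lower base rate.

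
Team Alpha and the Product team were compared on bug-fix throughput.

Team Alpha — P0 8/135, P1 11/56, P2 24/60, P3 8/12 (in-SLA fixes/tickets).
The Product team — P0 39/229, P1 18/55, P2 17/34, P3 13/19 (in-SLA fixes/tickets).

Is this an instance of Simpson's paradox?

P0: Team Alpha 8/135 = 5.9%, the Product team 39/229 = 17.0% → the Product team
P1: Team Alpha 11/56 = 19.6%, the Product team 18/55 = 32.7% → the Product team
P2: Team Alpha 24/60 = 40.0%, the Product team 17/34 = 50.0% → the Product team
P3: Team Alpha 8/12 = 66.7%, the Product team 13/19 = 68.4% → the Product team
Overall: Team Alpha 51/263 = 19.4%, the Product team 87/337 = 25.8% → the Product team
The Product team wins overall and in every ticket group — no reversal.

No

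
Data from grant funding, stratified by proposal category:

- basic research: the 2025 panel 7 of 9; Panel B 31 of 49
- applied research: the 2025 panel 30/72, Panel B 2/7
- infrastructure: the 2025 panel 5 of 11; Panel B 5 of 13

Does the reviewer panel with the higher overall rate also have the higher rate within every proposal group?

No

Basic research: the 2025 panel 7/9 = 77.8%, Panel B 31/49 = 63.3% → the 2025 panel
Applied research: the 2025 panel 30/72 = 41.7%, Panel B 2/7 = 28.6% → the 2025 panel
Infrastructure: the 2025 panel 5/11 = 45.5%, Panel B 5/13 = 38.5% → the 2025 panel
Overall: the 2025 panel 42/92 = 45.7%, Panel B 38/69 = 55.1% → Panel B
The 2025 panel wins each proposal group but Panel B wins overall — the comparison reverses. The 2025 panel's proposals skew toward applied research, which has a lower base rate.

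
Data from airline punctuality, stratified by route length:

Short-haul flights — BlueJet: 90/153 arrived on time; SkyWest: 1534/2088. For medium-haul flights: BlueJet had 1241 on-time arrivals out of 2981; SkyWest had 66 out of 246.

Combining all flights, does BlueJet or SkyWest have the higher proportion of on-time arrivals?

SkyWest

Short-haul: BlueJet 90/153 = 58.8%, SkyWest 1534/2088 = 73.5% → SkyWest
Medium-haul: BlueJet 1241/2981 = 41.6%, SkyWest 66/246 = 26.8% → BlueJet
Overall: BlueJet 1331/3134 = 42.5%, SkyWest 1600/2334 = 68.6% → SkyWest
(Neither sweeps every route group, but SkyWest has the higher pooled rate.)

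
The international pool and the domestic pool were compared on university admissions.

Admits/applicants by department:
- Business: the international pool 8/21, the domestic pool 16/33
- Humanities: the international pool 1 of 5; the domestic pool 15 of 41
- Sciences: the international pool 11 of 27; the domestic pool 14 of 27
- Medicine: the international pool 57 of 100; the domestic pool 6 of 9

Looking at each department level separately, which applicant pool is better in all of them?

Business: the international pool 8/21 = 38.1%, the domestic pool 16/33 = 48.5% → the domestic pool
Humanities: the international pool 1/5 = 20.0%, the domestic pool 15/41 = 36.6% → the domestic pool
Sciences: the international pool 11/27 = 40.7%, the domestic pool 14/27 = 51.9% → the domestic pool
Medicine: the international pool 57/100 = 57.0%, the domestic pool 6/9 = 66.7% → the domestic pool
The domestic pool has the higher rate in all 4 groups.

the domestic pool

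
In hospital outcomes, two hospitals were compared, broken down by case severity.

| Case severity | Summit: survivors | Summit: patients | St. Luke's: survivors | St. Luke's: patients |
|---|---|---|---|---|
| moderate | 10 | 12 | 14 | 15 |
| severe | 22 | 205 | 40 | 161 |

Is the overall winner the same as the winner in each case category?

Moderate: Summit 10/12 = 83.3%, St. Luke's 14/15 = 93.3% → St. Luke's
Severe: Summit 22/205 = 10.7%, St. Luke's 40/161 = 24.8% → St. Luke's
Overall: Summit 32/217 = 14.7%, St. Luke's 54/176 = 30.7% → St. Luke's
St. Luke's wins overall and in every case group — no reversal.

Yes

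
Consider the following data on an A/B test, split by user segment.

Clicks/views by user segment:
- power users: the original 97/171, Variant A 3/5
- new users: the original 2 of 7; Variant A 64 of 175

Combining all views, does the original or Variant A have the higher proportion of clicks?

Power users: the original 97/171 = 56.7%, Variant A 3/5 = 60.0% → Variant A
New users: the original 2/7 = 28.6%, Variant A 64/175 = 36.6% → Variant A
Overall: the original 99/178 = 55.6%, Variant A 67/180 = 37.2% → the original
(Variant A wins every user group but the original wins overall — Variant A's views skew toward the low-rate new users group.)

the original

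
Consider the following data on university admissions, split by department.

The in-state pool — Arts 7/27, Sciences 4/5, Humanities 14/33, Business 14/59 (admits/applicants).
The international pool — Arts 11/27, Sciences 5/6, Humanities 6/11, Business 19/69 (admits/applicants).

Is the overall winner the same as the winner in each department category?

Yes

Arts: the in-state pool 7/27 = 25.9%, the international pool 11/27 = 40.7% → the international pool
Sciences: the in-state pool 4/5 = 80.0%, the international pool 5/6 = 83.3% → the international pool
Humanities: the in-state pool 14/33 = 42.4%, the international pool 6/11 = 54.5% → the international pool
Business: the in-state pool 14/59 = 23.7%, the international pool 19/69 = 27.5% → the international pool
Overall: the in-state pool 39/124 = 31.5%, the international pool 41/113 = 36.3% → the international pool
The international pool wins overall and in every department group — no reversal.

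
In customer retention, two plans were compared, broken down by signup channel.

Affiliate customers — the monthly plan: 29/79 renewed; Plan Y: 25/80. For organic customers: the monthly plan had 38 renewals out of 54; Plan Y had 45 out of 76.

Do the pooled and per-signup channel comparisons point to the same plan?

Affiliate: the monthly plan 29/79 = 36.7%, Plan Y 25/80 = 31.2% → the monthly plan
Organic: the monthly plan 38/54 = 70.4%, Plan Y 45/76 = 59.2% → the monthly plan
Overall: the monthly plan 67/133 = 50.4%, Plan Y 70/156 = 44.9% → the monthly plan
The monthly plan wins overall and in every signup group — no reversal.

Yes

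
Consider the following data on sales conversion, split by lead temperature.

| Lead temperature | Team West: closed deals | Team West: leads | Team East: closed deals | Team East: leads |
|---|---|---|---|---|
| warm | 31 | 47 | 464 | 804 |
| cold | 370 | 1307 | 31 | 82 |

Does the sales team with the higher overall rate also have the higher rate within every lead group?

No

Warm: Team West 31/47 = 66.0%, Team East 464/804 = 57.7% → Team West
Cold: Team West 370/1307 = 28.3%, Team East 31/82 = 37.8% → Team East
Overall: Team West 401/1354 = 29.6%, Team East 495/886 = 55.9% → Team East
Neither sweeps: Team West wins 1 of 2 groups, Team East wins 1. Team East wins overall but not every group — no Simpson reversal.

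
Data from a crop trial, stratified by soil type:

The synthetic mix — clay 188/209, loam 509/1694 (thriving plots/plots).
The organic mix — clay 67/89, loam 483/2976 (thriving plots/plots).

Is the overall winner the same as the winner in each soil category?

Yes

Clay: the synthetic mix 188/209 = 90.0%, the organic mix 67/89 = 75.3% → the synthetic mix
Loam: the synthetic mix 509/1694 = 30.0%, the organic mix 483/2976 = 16.2% → the synthetic mix
Overall: the synthetic mix 697/1903 = 36.6%, the organic mix 550/3065 = 17.9% → the synthetic mix
The synthetic mix wins overall and in every soil group — no reversal.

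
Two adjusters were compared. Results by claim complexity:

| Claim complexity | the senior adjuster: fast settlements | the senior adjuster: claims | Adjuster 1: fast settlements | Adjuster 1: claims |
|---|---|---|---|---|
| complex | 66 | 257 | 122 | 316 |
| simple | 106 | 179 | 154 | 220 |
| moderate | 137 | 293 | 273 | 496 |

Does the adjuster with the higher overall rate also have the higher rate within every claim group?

Complex: the senior adjuster 66/257 = 25.7%, Adjuster 1 122/316 = 38.6% → Adjuster 1
Simple: the senior adjuster 106/179 = 59.2%, Adjuster 1 154/220 = 70.0% → Adjuster 1
Moderate: the senior adjuster 137/293 = 46.8%, Adjuster 1 273/496 = 55.0% → Adjuster 1
Overall: the senior adjuster 309/729 = 42.4%, Adjuster 1 549/1032 = 53.2% → Adjuster 1
Adjuster 1 wins overall and in every claim group — no reversal.

Yes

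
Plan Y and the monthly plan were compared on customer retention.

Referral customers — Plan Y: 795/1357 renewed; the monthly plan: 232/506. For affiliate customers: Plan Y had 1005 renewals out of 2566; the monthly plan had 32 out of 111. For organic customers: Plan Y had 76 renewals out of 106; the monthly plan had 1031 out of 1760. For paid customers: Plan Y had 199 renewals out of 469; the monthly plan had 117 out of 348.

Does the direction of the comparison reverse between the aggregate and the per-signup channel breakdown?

Yes

Referral: Plan Y 795/1357 = 58.6%, the monthly plan 232/506 = 45.8% → Plan Y
Affiliate: Plan Y 1005/2566 = 39.2%, the monthly plan 32/111 = 28.8% → Plan Y
Organic: Plan Y 76/106 = 71.7%, the monthly plan 1031/1760 = 58.6% → Plan Y
Paid: Plan Y 199/469 = 42.4%, the monthly plan 117/348 = 33.6% → Plan Y
Overall: Plan Y 2075/4498 = 46.1%, the monthly plan 1412/2725 = 51.8% → the monthly plan
Plan Y wins each signup group but the monthly plan wins overall — the comparison reverses. Plan Y's customers skew toward affiliate, which has a lower base rate.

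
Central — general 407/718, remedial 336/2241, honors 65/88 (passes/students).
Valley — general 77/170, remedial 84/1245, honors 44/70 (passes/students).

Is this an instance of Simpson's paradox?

General: Central 407/718 = 56.7%, Valley 77/170 = 45.3% → Central
Remedial: Central 336/2241 = 15.0%, Valley 84/1245 = 6.7% → Central
Honors: Central 65/88 = 73.9%, Valley 44/70 = 62.9% → Central
Overall: Central 808/3047 = 26.5%, Valley 205/1485 = 13.8% → Central
Central wins overall and in every student group — no reversal.

No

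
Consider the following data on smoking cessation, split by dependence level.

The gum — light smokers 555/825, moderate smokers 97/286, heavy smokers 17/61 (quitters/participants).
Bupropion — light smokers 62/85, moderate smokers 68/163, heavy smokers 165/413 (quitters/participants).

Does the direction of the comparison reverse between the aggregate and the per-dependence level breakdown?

Yes

Light smokers: the gum 555/825 = 67.3%, bupropion 62/85 = 72.9% → bupropion
Moderate smokers: the gum 97/286 = 33.9%, bupropion 68/163 = 41.7% → bupropion
Heavy smokers: the gum 17/61 = 27.9%, bupropion 165/413 = 40.0% → bupropion
Overall: the gum 669/1172 = 57.1%, bupropion 295/661 = 44.6% → the gum
Bupropion wins each dependence group but the gum wins overall — the comparison reverses. Bupropion's participants skew toward heavy smokers, which has a lower base rate.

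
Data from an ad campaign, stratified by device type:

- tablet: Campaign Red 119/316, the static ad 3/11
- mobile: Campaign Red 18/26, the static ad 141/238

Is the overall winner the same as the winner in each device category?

Tablet: Campaign Red 119/316 = 37.7%, the static ad 3/11 = 27.3% → Campaign Red
Mobile: Campaign Red 18/26 = 69.2%, the static ad 141/238 = 59.2% → Campaign Red
Overall: Campaign Red 137/342 = 40.1%, the static ad 144/249 = 57.8% → the static ad
Campaign Red wins each device group but the static ad wins overall — the comparison reverses. Campaign Red's impressions skew toward tablet, which has a lower base rate.

No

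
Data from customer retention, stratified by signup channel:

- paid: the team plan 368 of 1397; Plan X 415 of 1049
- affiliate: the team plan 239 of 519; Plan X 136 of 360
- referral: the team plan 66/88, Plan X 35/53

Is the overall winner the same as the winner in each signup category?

Paid: the team plan 368/1397 = 26.3%, Plan X 415/1049 = 39.6% → Plan X
Affiliate: the team plan 239/519 = 46.1%, Plan X 136/360 = 37.8% → the team plan
Referral: the team plan 66/88 = 75.0%, Plan X 35/53 = 66.0% → the team plan
Overall: the team plan 673/2004 = 33.6%, Plan X 586/1462 = 40.1% → Plan X
Neither sweeps: the team plan wins 2 of 3 groups, Plan X wins 1. Plan X wins overall but not every group — no Simpson reversal.

No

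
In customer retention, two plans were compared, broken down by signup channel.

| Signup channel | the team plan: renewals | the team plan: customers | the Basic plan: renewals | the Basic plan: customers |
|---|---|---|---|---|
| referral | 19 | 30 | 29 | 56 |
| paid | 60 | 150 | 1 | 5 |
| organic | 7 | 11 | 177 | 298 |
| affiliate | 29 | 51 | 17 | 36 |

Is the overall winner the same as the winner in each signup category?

Referral: the team plan 19/30 = 63.3%, the Basic plan 29/56 = 51.8% → the team plan
Paid: the team plan 60/150 = 40.0%, the Basic plan 1/5 = 20.0% → the team plan
Organic: the team plan 7/11 = 63.6%, the Basic plan 177/298 = 59.4% → the team plan
Affiliate: the team plan 29/51 = 56.9%, the Basic plan 17/36 = 47.2% → the team plan
Overall: the team plan 115/242 = 47.5%, the Basic plan 224/395 = 56.7% → the Basic plan
The team plan wins each signup group but the Basic plan wins overall — the comparison reverses. The team plan's customers skew toward paid, which has a lower base rate.

No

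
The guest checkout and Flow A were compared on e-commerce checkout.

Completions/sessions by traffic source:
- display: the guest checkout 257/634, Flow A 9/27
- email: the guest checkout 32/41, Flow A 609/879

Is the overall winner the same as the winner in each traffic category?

No

Display: the guest checkout 257/634 = 40.5%, Flow A 9/27 = 33.3% → the guest checkout
Email: the guest checkout 32/41 = 78.0%, Flow A 609/879 = 69.3% → the guest checkout
Overall: the guest checkout 289/675 = 42.8%, Flow A 618/906 = 68.2% → Flow A
The guest checkout wins each traffic group but Flow A wins overall — the comparison reverses. The guest checkout's sessions skew toward display, which has a lower base rate.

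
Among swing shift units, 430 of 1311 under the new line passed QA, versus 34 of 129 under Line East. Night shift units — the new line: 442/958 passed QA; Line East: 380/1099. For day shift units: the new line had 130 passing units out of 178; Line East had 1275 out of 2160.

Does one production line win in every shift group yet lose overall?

Yes

Swing shift: the new line 430/1311 = 32.8%, Line East 34/129 = 26.4% → the new line
Night shift: the new line 442/958 = 46.1%, Line East 380/1099 = 34.6% → the new line
Day shift: the new line 130/178 = 73.0%, Line East 1275/2160 = 59.0% → the new line
Overall: the new line 1002/2447 = 40.9%, Line East 1689/3388 = 49.9% → Line East
The new line wins each shift group but Line East wins overall — the comparison reverses. The new line's units skew toward swing shift, which has a lower base rate.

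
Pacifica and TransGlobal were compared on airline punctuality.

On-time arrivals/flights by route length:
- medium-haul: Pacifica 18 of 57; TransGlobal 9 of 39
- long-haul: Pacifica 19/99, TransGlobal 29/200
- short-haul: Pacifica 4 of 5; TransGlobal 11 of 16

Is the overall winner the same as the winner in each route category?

Yes

Medium-haul: Pacifica 18/57 = 31.6%, TransGlobal 9/39 = 23.1% → Pacifica
Long-haul: Pacifica 19/99 = 19.2%, TransGlobal 29/200 = 14.5% → Pacifica
Short-haul: Pacifica 4/5 = 80.0%, TransGlobal 11/16 = 68.8% → Pacifica
Overall: Pacifica 41/161 = 25.5%, TransGlobal 49/255 = 19.2% → Pacifica
Pacifica wins overall and in every route group — no reversal.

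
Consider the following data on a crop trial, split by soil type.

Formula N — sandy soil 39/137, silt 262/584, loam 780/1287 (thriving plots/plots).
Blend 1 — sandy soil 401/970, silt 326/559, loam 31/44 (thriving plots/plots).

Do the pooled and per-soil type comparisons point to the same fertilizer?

Sandy soil: Formula N 39/137 = 28.5%, Blend 1 401/970 = 41.3% → Blend 1
Silt: Formula N 262/584 = 44.9%, Blend 1 326/559 = 58.3% → Blend 1
Loam: Formula N 780/1287 = 60.6%, Blend 1 31/44 = 70.5% → Blend 1
Overall: Formula N 1081/2008 = 53.8%, Blend 1 758/1573 = 48.2% → Formula N
Blend 1 wins each soil group but Formula N wins overall — the comparison reverses. Blend 1's plots skew toward sandy soil, which has a lower base rate.

No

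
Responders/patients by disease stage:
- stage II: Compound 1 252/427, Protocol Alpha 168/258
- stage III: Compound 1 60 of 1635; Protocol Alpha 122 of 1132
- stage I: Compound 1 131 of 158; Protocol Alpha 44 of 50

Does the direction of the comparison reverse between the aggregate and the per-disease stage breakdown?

Stage II: Compound 1 252/427 = 59.0%, Protocol Alpha 168/258 = 65.1% → Protocol Alpha
Stage III: Compound 1 60/1635 = 3.7%, Protocol Alpha 122/1132 = 10.8% → Protocol Alpha
Stage I: Compound 1 131/158 = 82.9%, Protocol Alpha 44/50 = 88.0% → Protocol Alpha
Overall: Compound 1 443/2220 = 20.0%, Protocol Alpha 334/1440 = 23.2% → Protocol Alpha
Protocol Alpha wins overall and in every disease group — no reversal.

No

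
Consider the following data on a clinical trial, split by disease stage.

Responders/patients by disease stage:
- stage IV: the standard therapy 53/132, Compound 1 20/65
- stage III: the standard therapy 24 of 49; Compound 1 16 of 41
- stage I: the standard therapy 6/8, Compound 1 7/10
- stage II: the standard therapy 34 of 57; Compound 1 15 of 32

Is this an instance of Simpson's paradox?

Stage IV: the standard therapy 53/132 = 40.2%, Compound 1 20/65 = 30.8% → the standard therapy
Stage III: the standard therapy 24/49 = 49.0%, Compound 1 16/41 = 39.0% → the standard therapy
Stage I: the standard therapy 6/8 = 75.0%, Compound 1 7/10 = 70.0% → the standard therapy
Stage II: the standard therapy 34/57 = 59.6%, Compound 1 15/32 = 46.9% → the standard therapy
Overall: the standard therapy 117/246 = 47.6%, Compound 1 58/148 = 39.2% → the standard therapy
The standard therapy wins overall and in every disease group — no reversal.

No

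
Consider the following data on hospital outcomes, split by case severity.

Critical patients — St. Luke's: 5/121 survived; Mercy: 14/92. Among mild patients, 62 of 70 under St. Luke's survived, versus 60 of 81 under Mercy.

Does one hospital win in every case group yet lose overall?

Critical: St. Luke's 5/121 = 4.1%, Mercy 14/92 = 15.2% → Mercy
Mild: St. Luke's 62/70 = 88.6%, Mercy 60/81 = 74.1% → St. Luke's
Overall: St. Luke's 67/191 = 35.1%, Mercy 74/173 = 42.8% → Mercy
Neither sweeps: St. Luke's wins 1 of 2 groups, Mercy wins 1. Mercy wins overall but not every group — no Simpson reversal.

No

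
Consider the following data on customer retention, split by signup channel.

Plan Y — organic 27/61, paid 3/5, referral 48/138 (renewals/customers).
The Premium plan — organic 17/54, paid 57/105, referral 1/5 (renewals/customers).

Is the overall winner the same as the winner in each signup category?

No

Organic: Plan Y 27/61 = 44.3%, the Premium plan 17/54 = 31.5% → Plan Y
Paid: Plan Y 3/5 = 60.0%, the Premium plan 57/105 = 54.3% → Plan Y
Referral: Plan Y 48/138 = 34.8%, the Premium plan 1/5 = 20.0% → Plan Y
Overall: Plan Y 78/204 = 38.2%, the Premium plan 75/164 = 45.7% → the Premium plan
Plan Y wins each signup group but the Premium plan wins overall — the comparison reverses. Plan Y's customers skew toward referral, which has a lower base rate.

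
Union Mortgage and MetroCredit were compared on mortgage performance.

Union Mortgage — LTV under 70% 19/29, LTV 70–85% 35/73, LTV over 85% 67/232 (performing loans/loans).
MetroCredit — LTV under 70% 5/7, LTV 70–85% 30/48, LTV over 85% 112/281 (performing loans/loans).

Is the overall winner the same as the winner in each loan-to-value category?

Yes

LTV under 70%: Union Mortgage 19/29 = 65.5%, MetroCredit 5/7 = 71.4% → MetroCredit
LTV 70–85%: Union Mortgage 35/73 = 47.9%, MetroCredit 30/48 = 62.5% → MetroCredit
LTV over 85%: Union Mortgage 67/232 = 28.9%, MetroCredit 112/281 = 39.9% → MetroCredit
Overall: Union Mortgage 121/334 = 36.2%, MetroCredit 147/336 = 43.8% → MetroCredit
MetroCredit wins overall and in every loan-to-value group — no reversal.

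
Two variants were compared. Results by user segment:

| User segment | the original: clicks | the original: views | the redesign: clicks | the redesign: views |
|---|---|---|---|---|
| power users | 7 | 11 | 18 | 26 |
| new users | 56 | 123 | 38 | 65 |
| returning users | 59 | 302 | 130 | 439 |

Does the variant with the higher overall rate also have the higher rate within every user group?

Yes

Power users: the original 7/11 = 63.6%, the redesign 18/26 = 69.2% → the redesign
New users: the original 56/123 = 45.5%, the redesign 38/65 = 58.5% → the redesign
Returning users: the original 59/302 = 19.5%, the redesign 130/439 = 29.6% → the redesign
Overall: the original 122/436 = 28.0%, the redesign 186/530 = 35.1% → the redesign
The redesign wins overall and in every user group — no reversal.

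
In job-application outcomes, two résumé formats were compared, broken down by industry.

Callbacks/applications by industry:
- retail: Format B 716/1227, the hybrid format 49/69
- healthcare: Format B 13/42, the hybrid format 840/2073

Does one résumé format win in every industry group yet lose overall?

Retail: Format B 716/1227 = 58.4%, the hybrid format 49/69 = 71.0% → the hybrid format
Healthcare: Format B 13/42 = 31.0%, the hybrid format 840/2073 = 40.5% → the hybrid format
Overall: Format B 729/1269 = 57.4%, the hybrid format 889/2142 = 41.5% → Format B
The hybrid format wins each industry group but Format B wins overall — the comparison reverses. The hybrid format's applications skew toward healthcare, which has a lower base rate.

Yes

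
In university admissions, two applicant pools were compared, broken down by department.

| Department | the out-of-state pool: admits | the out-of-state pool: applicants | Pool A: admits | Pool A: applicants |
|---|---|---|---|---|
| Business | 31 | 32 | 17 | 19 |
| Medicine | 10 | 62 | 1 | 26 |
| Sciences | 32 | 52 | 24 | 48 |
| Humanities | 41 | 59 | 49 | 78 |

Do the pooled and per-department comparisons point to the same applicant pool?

Business: the out-of-state pool 31/32 = 96.9%, Pool A 17/19 = 89.5% → the out-of-state pool
Medicine: the out-of-state pool 10/62 = 16.1%, Pool A 1/26 = 3.8% → the out-of-state pool
Sciences: the out-of-state pool 32/52 = 61.5%, Pool A 24/48 = 50.0% → the out-of-state pool
Humanities: the out-of-state pool 41/59 = 69.5%, Pool A 49/78 = 62.8% → the out-of-state pool
Overall: the out-of-state pool 114/205 = 55.6%, Pool A 91/171 = 53.2% → the out-of-state pool
The out-of-state pool wins overall and in every department group — no reversal.

Yes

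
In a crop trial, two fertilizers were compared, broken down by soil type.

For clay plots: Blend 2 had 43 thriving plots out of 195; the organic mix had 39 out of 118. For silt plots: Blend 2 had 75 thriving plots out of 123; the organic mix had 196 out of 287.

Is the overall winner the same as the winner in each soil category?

Clay: Blend 2 43/195 = 22.1%, the organic mix 39/118 = 33.1% → the organic mix
Silt: Blend 2 75/123 = 61.0%, the organic mix 196/287 = 68.3% → the organic mix
Overall: Blend 2 118/318 = 37.1%, the organic mix 235/405 = 58.0% → the organic mix
The organic mix wins overall and in every soil group — no reversal.

Yes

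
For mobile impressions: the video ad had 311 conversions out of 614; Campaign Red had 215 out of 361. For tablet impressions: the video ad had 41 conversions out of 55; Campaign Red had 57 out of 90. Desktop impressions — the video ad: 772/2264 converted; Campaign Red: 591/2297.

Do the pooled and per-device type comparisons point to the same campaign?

Mobile: the video ad 311/614 = 50.7%, Campaign Red 215/361 = 59.6% → Campaign Red
Tablet: the video ad 41/55 = 74.5%, Campaign Red 57/90 = 63.3% → the video ad
Desktop: the video ad 772/2264 = 34.1%, Campaign Red 591/2297 = 25.7% → the video ad
Overall: the video ad 1124/2933 = 38.3%, Campaign Red 863/2748 = 31.4% → the video ad
Neither sweeps: the video ad wins 2 of 3 groups, Campaign Red wins 1. The video ad wins overall but not every group — no Simpson reversal.

No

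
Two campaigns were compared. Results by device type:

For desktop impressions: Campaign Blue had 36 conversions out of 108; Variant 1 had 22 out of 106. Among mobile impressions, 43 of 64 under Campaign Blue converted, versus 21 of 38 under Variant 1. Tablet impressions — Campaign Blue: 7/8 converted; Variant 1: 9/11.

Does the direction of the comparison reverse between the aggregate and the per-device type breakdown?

Desktop: Campaign Blue 36/108 = 33.3%, Variant 1 22/106 = 20.8% → Campaign Blue
Mobile: Campaign Blue 43/64 = 67.2%, Variant 1 21/38 = 55.3% → Campaign Blue
Tablet: Campaign Blue 7/8 = 87.5%, Variant 1 9/11 = 81.8% → Campaign Blue
Overall: Campaign Blue 86/180 = 47.8%, Variant 1 52/155 = 33.5% → Campaign Blue
Campaign Blue wins overall and in every device group — no reversal.

No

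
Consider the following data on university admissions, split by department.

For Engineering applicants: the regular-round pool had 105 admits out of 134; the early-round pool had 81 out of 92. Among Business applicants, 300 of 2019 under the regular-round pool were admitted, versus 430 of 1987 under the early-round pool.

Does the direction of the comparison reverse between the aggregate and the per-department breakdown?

No

Engineering: the regular-round pool 105/134 = 78.4%, the early-round pool 81/92 = 88.0% → the early-round pool
Business: the regular-round pool 300/2019 = 14.9%, the early-round pool 430/1987 = 21.6% → the early-round pool
Overall: the regular-round pool 405/2153 = 18.8%, the early-round pool 511/2079 = 24.6% → the early-round pool
The early-round pool wins overall and in every department group — no reversal.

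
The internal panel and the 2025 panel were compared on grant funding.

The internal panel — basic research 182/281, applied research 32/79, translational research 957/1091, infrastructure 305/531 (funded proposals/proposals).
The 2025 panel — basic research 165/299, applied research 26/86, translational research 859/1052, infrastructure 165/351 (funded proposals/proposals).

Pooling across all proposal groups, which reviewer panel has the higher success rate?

the internal panel

Basic research: the internal panel 182/281 = 64.8%, the 2025 panel 165/299 = 55.2% → the internal panel
Applied research: the internal panel 32/79 = 40.5%, the 2025 panel 26/86 = 30.2% → the internal panel
Translational research: the internal panel 957/1091 = 87.7%, the 2025 panel 859/1052 = 81.7% → the internal panel
Infrastructure: the internal panel 305/531 = 57.4%, the 2025 panel 165/351 = 47.0% → the internal panel
Overall: the internal panel 1476/1982 = 74.5%, the 2025 panel 1215/1788 = 68.0% → the internal panel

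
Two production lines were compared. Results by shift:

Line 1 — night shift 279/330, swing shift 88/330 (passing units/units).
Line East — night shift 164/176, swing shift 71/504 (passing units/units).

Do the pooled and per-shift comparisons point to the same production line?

No

Night shift: Line 1 279/330 = 84.5%, Line East 164/176 = 93.2% → Line East
Swing shift: Line 1 88/330 = 26.7%, Line East 71/504 = 14.1% → Line 1
Overall: Line 1 367/660 = 55.6%, Line East 235/680 = 34.6% → Line 1
Neither sweeps: Line 1 wins 1 of 2 groups, Line East wins 1. Line 1 wins overall but not every group — no Simpson reversal.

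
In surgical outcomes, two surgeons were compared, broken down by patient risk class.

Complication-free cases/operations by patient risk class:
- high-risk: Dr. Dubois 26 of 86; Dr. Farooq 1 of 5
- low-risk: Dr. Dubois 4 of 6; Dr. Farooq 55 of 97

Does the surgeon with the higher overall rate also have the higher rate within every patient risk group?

No

High-risk: Dr. Dubois 26/86 = 30.2%, Dr. Farooq 1/5 = 20.0% → Dr. Dubois
Low-risk: Dr. Dubois 4/6 = 66.7%, Dr. Farooq 55/97 = 56.7% → Dr. Dubois
Overall: Dr. Dubois 30/92 = 32.6%, Dr. Farooq 56/102 = 54.9% → Dr. Farooq
Dr. Dubois wins each patient risk group but Dr. Farooq wins overall — the comparison reverses. Dr. Dubois's operations skew toward high-risk, which has a lower base rate.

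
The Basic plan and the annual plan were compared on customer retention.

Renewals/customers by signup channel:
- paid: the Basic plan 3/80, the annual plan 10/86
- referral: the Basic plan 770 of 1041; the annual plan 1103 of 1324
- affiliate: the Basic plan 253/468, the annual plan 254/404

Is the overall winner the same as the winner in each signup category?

Yes

Paid: the Basic plan 3/80 = 3.8%, the annual plan 10/86 = 11.6% → the annual plan
Referral: the Basic plan 770/1041 = 74.0%, the annual plan 1103/1324 = 83.3% → the annual plan
Affiliate: the Basic plan 253/468 = 54.1%, the annual plan 254/404 = 62.9% → the annual plan
Overall: the Basic plan 1026/1589 = 64.6%, the annual plan 1367/1814 = 75.4% → the annual plan
The annual plan wins overall and in every signup group — no reversal.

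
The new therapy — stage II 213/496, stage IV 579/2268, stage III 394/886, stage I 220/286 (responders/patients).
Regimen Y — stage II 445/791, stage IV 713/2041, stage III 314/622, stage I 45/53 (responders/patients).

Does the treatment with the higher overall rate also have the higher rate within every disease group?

Yes

Stage II: the new therapy 213/496 = 42.9%, Regimen Y 445/791 = 56.3% → Regimen Y
Stage IV: the new therapy 579/2268 = 25.5%, Regimen Y 713/2041 = 34.9% → Regimen Y
Stage III: the new therapy 394/886 = 44.5%, Regimen Y 314/622 = 50.5% → Regimen Y
Stage I: the new therapy 220/286 = 76.9%, Regimen Y 45/53 = 84.9% → Regimen Y
Overall: the new therapy 1406/3936 = 35.7%, Regimen Y 1517/3507 = 43.3% → Regimen Y
Regimen Y wins overall and in every disease group — no reversal.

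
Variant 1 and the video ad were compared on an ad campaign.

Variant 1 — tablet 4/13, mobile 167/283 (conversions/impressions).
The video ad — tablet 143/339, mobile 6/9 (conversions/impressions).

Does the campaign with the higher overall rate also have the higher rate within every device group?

Tablet: Variant 1 4/13 = 30.8%, the video ad 143/339 = 42.2% → the video ad
Mobile: Variant 1 167/283 = 59.0%, the video ad 6/9 = 66.7% → the video ad
Overall: Variant 1 171/296 = 57.8%, the video ad 149/348 = 42.8% → Variant 1
The video ad wins each device group but Variant 1 wins overall — the comparison reverses. The video ad's impressions skew toward tablet, which has a lower base rate.

No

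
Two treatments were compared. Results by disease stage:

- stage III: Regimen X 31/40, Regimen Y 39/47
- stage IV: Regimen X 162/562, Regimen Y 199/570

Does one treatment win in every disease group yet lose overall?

Stage III: Regimen X 31/40 = 77.5%, Regimen Y 39/47 = 83.0% → Regimen Y
Stage IV: Regimen X 162/562 = 28.8%, Regimen Y 199/570 = 34.9% → Regimen Y
Overall: Regimen X 193/602 = 32.1%, Regimen Y 238/617 = 38.6% → Regimen Y
Regimen Y wins overall and in every disease group — no reversal.

No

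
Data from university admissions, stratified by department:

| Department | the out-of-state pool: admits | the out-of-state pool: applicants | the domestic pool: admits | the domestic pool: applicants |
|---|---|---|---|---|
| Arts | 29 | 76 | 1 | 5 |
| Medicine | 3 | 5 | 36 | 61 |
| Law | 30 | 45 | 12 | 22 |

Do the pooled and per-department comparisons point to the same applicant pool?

Arts: the out-of-state pool 29/76 = 38.2%, the domestic pool 1/5 = 20.0% → the out-of-state pool
Medicine: the out-of-state pool 3/5 = 60.0%, the domestic pool 36/61 = 59.0% → the out-of-state pool
Law: the out-of-state pool 30/45 = 66.7%, the domestic pool 12/22 = 54.5% → the out-of-state pool
Overall: the out-of-state pool 62/126 = 49.2%, the domestic pool 49/88 = 55.7% → the domestic pool
The out-of-state pool wins each department group but the domestic pool wins overall — the comparison reverses. The out-of-state pool's applicants skew toward Arts, which has a lower base rate.

No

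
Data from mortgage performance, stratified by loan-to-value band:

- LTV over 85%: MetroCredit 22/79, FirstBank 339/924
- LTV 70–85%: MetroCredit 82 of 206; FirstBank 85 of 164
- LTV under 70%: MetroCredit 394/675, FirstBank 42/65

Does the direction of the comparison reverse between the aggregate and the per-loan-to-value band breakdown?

LTV over 85%: MetroCredit 22/79 = 27.8%, FirstBank 339/924 = 36.7% → FirstBank
LTV 70–85%: MetroCredit 82/206 = 39.8%, FirstBank 85/164 = 51.8% → FirstBank
LTV under 70%: MetroCredit 394/675 = 58.4%, FirstBank 42/65 = 64.6% → FirstBank
Overall: MetroCredit 498/960 = 51.9%, FirstBank 466/1153 = 40.4% → MetroCredit
FirstBank wins each loan-to-value group but MetroCredit wins overall — the comparison reverses. FirstBank's loans skew toward LTV over 85%, which has a lower base rate.

Yes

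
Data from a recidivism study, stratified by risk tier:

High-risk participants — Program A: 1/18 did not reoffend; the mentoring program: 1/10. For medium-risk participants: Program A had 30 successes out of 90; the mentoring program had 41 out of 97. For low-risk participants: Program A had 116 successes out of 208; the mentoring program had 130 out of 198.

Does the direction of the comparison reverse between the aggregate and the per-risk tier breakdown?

High-risk: Program A 1/18 = 5.6%, the mentoring program 1/10 = 10.0% → the mentoring program
Medium-risk: Program A 30/90 = 33.3%, the mentoring program 41/97 = 42.3% → the mentoring program
Low-risk: Program A 116/208 = 55.8%, the mentoring program 130/198 = 65.7% → the mentoring program
Overall: Program A 147/316 = 46.5%, the mentoring program 172/305 = 56.4% → the mentoring program
The mentoring program wins overall and in every risk group — no reversal.

No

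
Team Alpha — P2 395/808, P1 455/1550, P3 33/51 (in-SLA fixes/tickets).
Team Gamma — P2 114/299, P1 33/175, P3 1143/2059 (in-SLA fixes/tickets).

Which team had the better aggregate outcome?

Team Gamma

P2: Team Alpha 395/808 = 48.9%, Team Gamma 114/299 = 38.1% → Team Alpha
P1: Team Alpha 455/1550 = 29.4%, Team Gamma 33/175 = 18.9% → Team Alpha
P3: Team Alpha 33/51 = 64.7%, Team Gamma 1143/2059 = 55.5% → Team Alpha
Overall: Team Alpha 883/2409 = 36.7%, Team Gamma 1290/2533 = 50.9% → Team Gamma
(Team Alpha wins every ticket group but Team Gamma wins overall — Team Alpha's tickets skew toward the low-rate P1 group.)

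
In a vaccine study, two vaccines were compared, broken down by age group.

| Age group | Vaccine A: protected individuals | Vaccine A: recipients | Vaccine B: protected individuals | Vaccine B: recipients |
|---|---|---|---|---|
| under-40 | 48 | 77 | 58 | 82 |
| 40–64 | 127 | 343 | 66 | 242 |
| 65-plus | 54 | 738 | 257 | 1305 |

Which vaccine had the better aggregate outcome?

Under-40: Vaccine A 48/77 = 62.3%, Vaccine B 58/82 = 70.7% → Vaccine B
40–64: Vaccine A 127/343 = 37.0%, Vaccine B 66/242 = 27.3% → Vaccine A
65-plus: Vaccine A 54/738 = 7.3%, Vaccine B 257/1305 = 19.7% → Vaccine B
Overall: Vaccine A 229/1158 = 19.8%, Vaccine B 381/1629 = 23.4% → Vaccine B
(Neither sweeps every age group, but Vaccine B has the higher pooled rate.)

Vaccine B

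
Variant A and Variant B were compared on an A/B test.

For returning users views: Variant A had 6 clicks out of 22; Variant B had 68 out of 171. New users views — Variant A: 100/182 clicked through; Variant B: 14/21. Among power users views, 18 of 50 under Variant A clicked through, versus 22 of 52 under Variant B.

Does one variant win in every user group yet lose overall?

Returning users: Variant A 6/22 = 27.3%, Variant B 68/171 = 39.8% → Variant B
New users: Variant A 100/182 = 54.9%, Variant B 14/21 = 66.7% → Variant B
Power users: Variant A 18/50 = 36.0%, Variant B 22/52 = 42.3% → Variant B
Overall: Variant A 124/254 = 48.8%, Variant B 104/244 = 42.6% → Variant A
Variant B wins each user group but Variant A wins overall — the comparison reverses. Variant B's views skew toward returning users, which has a lower base rate.

Yes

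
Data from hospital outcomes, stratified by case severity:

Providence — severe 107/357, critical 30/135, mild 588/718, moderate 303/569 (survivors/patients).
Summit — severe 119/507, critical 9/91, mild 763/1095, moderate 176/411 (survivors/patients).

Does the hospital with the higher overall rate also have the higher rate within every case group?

Yes

Severe: Providence 107/357 = 30.0%, Summit 119/507 = 23.5% → Providence
Critical: Providence 30/135 = 22.2%, Summit 9/91 = 9.9% → Providence
Mild: Providence 588/718 = 81.9%, Summit 763/1095 = 69.7% → Providence
Moderate: Providence 303/569 = 53.3%, Summit 176/411 = 42.8% → Providence
Overall: Providence 1028/1779 = 57.8%, Summit 1067/2104 = 50.7% → Providence
Providence wins overall and in every case group — no reversal.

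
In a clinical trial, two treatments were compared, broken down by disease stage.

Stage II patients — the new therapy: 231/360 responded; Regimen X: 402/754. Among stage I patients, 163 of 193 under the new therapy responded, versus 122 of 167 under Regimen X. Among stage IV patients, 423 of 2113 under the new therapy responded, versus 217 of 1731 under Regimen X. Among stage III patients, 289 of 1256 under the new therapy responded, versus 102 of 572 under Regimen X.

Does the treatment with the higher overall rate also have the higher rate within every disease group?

Stage II: the new therapy 231/360 = 64.2%, Regimen X 402/754 = 53.3% → the new therapy
Stage I: the new therapy 163/193 = 84.5%, Regimen X 122/167 = 73.1% → the new therapy
Stage IV: the new therapy 423/2113 = 20.0%, Regimen X 217/1731 = 12.5% → the new therapy
Stage III: the new therapy 289/1256 = 23.0%, Regimen X 102/572 = 17.8% → the new therapy
Overall: the new therapy 1106/3922 = 28.2%, Regimen X 843/3224 = 26.1% → the new therapy
The new therapy wins overall and in every disease group — no reversal.

Yes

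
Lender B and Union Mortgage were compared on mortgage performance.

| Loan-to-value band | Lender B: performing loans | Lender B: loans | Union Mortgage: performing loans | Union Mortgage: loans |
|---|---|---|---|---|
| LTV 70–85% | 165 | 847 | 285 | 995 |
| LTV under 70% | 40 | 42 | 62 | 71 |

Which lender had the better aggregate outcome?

Union Mortgage

LTV 70–85%: Lender B 165/847 = 19.5%, Union Mortgage 285/995 = 28.6% → Union Mortgage
LTV under 70%: Lender B 40/42 = 95.2%, Union Mortgage 62/71 = 87.3% → Lender B
Overall: Lender B 205/889 = 23.1%, Union Mortgage 347/1066 = 32.6% → Union Mortgage
(Neither sweeps every loan-to-value group, but Union Mortgage has the higher pooled rate.)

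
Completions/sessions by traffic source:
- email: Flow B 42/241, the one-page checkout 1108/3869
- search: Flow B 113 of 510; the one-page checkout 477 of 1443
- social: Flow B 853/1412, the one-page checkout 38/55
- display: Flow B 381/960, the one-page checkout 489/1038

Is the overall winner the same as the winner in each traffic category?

Email: Flow B 42/241 = 17.4%, the one-page checkout 1108/3869 = 28.6% → the one-page checkout
Search: Flow B 113/510 = 22.2%, the one-page checkout 477/1443 = 33.1% → the one-page checkout
Social: Flow B 853/1412 = 60.4%, the one-page checkout 38/55 = 69.1% → the one-page checkout
Display: Flow B 381/960 = 39.7%, the one-page checkout 489/1038 = 47.1% → the one-page checkout
Overall: Flow B 1389/3123 = 44.5%, the one-page checkout 2112/6405 = 33.0% → Flow B
The one-page checkout wins each traffic group but Flow B wins overall — the comparison reverses. The one-page checkout's sessions skew toward email, which has a lower base rate.

No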